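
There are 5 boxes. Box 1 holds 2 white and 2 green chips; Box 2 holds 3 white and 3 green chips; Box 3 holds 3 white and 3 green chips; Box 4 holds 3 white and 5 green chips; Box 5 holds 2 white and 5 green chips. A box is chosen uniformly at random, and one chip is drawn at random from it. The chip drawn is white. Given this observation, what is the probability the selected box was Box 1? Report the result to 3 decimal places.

P(white|Box 1) = 0.5; P(white|Box 2) = 0.5; P(white|Box 3) = 0.5; P(white|Box 4) = 0.375; P(white|Box 5) = 0.2857.
Prior × likelihood for each source: 0.2·0.5=0.1000, 0.2·0.5=0.1000, 0.2·0.5=0.1000, 0.2·0.375=0.07500, 0.2·0.2857=0.05714. Summing gives P(white) = 0.43214.
P(Box 1 | white) = 0.1000 / 0.43214 = 0.231.

Posterior probability ≈ 0.231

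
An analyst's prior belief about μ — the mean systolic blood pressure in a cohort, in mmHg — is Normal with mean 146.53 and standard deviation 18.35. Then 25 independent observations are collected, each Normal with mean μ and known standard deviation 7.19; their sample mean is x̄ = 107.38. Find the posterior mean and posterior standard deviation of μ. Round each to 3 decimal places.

Posterior mean ≈ 107.619; posterior SD ≈ 1.434

With known σ, the Normal prior is conjugate. Weight on the data is w = (n/σ²)/(n/σ² + 1/τ₀²) = 0.483595/(0.483595+0.00296980) = 0.99390.
Posterior mean = w·x̄ + (1−w)·μ₀ = 0.99390·107.38 + 0.0061036·146.53 = 107.619. Posterior variance = 1/(0.483595+0.00296980) = 2.05522, so SD = 1.434.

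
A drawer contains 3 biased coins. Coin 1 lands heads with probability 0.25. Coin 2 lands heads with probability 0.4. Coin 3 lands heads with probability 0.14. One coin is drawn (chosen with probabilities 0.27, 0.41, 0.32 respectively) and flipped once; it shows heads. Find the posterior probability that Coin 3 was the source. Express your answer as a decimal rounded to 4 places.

P(heads|C1) = 0.25; P(heads|C2) = 0.4; P(heads|C3) = 0.14.
Prior × likelihood for each source: 0.27·0.25=0.06750, 0.41·0.4=0.1640, 0.32·0.14=0.04480. Summing gives P(heads) = 0.27630.
P(Coin 3 | heads) = 0.04480 / 0.27630 = 0.1621.

Posterior probability ≈ 0.1621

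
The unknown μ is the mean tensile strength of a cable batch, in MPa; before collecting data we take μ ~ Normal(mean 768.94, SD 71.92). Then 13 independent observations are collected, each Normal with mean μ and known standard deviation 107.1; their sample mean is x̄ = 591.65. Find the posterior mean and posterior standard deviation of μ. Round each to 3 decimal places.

Posterior mean ≈ 617.486; posterior SD ≈ 27.455

With known σ, the Normal prior is conjugate. Weight on the data is w = (n/σ²)/(n/σ² + 1/τ₀²) = 0.00113335/(0.00113335+0.00019333) = 0.85428.
Posterior mean = w·x̄ + (1−w)·μ₀ = 0.85428·591.65 + 0.14572·768.94 = 617.486. Posterior variance = 1/(0.00113335+0.00019333) = 753.760, so SD = 27.455.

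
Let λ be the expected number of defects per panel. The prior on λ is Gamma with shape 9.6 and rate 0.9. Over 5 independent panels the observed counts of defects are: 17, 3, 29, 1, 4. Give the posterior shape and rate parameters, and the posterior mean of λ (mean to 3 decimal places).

Posterior: Gamma(shape=63.6, rate=5.9); mean ≈ 10.780

Total count ∑xᵢ = 54 over n = 5 panels.
Gamma is conjugate to the Poisson likelihood: posterior is Gamma(shape = 9.6+54 = 63.6, rate = 0.9+5 = 5.9).
E[λ | data] = 63.6/5.9 = 10.780.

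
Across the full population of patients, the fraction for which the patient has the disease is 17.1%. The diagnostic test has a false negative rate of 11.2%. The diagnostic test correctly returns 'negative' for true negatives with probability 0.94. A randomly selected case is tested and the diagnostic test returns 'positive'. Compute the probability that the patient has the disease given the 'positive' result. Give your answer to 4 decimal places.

P(H | E) ≈ 0.7533

Write H for 'the patient has the disease'. Prior odds H:¬H = 0.171/0.829 = 0.20627. For the 'positive' outcome, the likelihood ratio is 0.888/0.06 = 14.800.
Posterior odds = 0.20627 × 14.800 = 3.0528, so P(H|E) = 3.0528/(1+3.0528) = 0.7533.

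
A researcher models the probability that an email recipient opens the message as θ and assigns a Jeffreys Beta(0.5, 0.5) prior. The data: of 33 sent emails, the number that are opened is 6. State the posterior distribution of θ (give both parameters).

Posterior: Beta(6.5, 27.5)

The binomial likelihood is conjugate to the Beta prior: with 6 successes and 27 failures, the posterior is Beta(0.5+6, 0.5+27) = Beta(6.5, 27.5).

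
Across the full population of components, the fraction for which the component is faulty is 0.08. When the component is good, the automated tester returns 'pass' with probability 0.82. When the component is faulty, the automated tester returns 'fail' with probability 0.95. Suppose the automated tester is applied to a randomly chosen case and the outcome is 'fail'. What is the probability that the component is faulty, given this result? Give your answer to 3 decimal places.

Let H be the event that the component is faulty. P(H) = 0.08, so P(¬H) = 0.92. With E the 'fail' result, P(E|H) = 0.95 and P(E|¬H) = 0.18.
P(E) = 0.95·0.08 + 0.18·0.92 = 0.076000 + 0.16560 = 0.24160.
By Bayes' theorem, P(H|E) = 0.076000 / 0.24160 = 0.315.

P(H | E) ≈ 0.315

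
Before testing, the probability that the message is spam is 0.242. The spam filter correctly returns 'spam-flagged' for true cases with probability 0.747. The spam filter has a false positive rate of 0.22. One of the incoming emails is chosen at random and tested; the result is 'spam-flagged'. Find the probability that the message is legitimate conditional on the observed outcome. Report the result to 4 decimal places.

P(¬H | E) ≈ 0.4798

Write H for 'the message is spam'. Prior odds H:¬H = 0.242/0.758 = 0.31926. For the 'spam-flagged' outcome, the likelihood ratio is 0.747/0.22 = 3.3955.
Posterior odds = 0.31926 × 3.3955 = 1.0840, so P(H|E) = 1.0840/(1+1.0840) = 0.5202. Then P(¬H|E) = 1 − 0.5202 = 0.4798.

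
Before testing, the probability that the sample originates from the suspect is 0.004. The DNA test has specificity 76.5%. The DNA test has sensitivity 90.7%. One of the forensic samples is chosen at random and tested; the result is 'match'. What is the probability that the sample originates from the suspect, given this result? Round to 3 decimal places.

P(H | E) ≈ 0.015

Write H for 'the sample originates from the suspect'. Prior odds H:¬H = 0.004/0.996 = 0.0040161. For the 'match' outcome, the likelihood ratio is 0.907/0.235 = 3.8596.
Posterior odds = 0.0040161 × 3.8596 = 0.015500, so P(H|E) = 0.015500/(1+0.015500) = 0.015.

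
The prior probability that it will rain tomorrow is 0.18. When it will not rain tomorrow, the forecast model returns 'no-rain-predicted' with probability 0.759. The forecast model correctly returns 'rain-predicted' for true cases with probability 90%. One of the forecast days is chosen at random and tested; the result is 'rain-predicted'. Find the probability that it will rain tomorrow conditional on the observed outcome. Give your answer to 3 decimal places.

P(H | E) ≈ 0.450

Write H for 'it will rain tomorrow'. Prior odds H:¬H = 0.18/0.82 = 0.21951. For the 'rain-predicted' outcome, the likelihood ratio is 0.9/0.241 = 3.7344.
Posterior odds = 0.21951 × 3.7344 = 0.81976, so P(H|E) = 0.81976/(1+0.81976) = 0.450.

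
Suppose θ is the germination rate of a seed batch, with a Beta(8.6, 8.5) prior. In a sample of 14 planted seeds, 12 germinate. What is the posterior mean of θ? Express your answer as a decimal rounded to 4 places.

Posterior mean ≈ 0.6624

The binomial likelihood is conjugate to the Beta prior: with 12 successes and 2 failures, the posterior is Beta(8.6+12, 8.5+2) = Beta(20.6, 10.5).
E[θ | data] = 20.6/(20.6+10.5) = 0.6624.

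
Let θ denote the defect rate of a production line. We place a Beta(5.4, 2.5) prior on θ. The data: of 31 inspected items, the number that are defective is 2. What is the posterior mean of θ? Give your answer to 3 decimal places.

The binomial likelihood is conjugate to the Beta prior: with 2 successes and 29 failures, the posterior is Beta(5.4+2, 2.5+29) = Beta(7.4, 31.5).
E[θ | data] = 7.4/(7.4+31.5) = 0.190.

Posterior mean ≈ 0.190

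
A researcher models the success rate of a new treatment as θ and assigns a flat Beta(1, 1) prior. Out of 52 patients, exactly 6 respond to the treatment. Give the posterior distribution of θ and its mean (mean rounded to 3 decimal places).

The binomial likelihood is conjugate to the Beta prior: with 6 successes and 46 failures, the posterior is Beta(1+6, 1+46) = Beta(7, 47).
Posterior mean = α/(α+β) = 7/54 = 0.130.

Posterior: Beta(7, 47); mean ≈ 0.130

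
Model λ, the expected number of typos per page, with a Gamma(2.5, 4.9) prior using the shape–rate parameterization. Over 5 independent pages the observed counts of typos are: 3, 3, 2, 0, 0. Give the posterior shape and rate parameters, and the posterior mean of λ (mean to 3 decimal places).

Total count ∑xᵢ = 8 over n = 5 pages.
Gamma is conjugate to the Poisson likelihood: posterior is Gamma(shape = 2.5+8 = 10.5, rate = 4.9+5 = 9.9).
Posterior mean = shape/rate = 10.5/9.9 = 1.061.

Posterior: Gamma(shape=10.5, rate=9.9); mean ≈ 1.061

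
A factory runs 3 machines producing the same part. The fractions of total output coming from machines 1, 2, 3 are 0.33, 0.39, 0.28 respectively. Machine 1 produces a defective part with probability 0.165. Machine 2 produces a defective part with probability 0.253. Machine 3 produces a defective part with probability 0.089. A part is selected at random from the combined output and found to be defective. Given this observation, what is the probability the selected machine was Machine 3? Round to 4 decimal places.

P(defective|M1) = 0.165; P(defective|M2) = 0.253; P(defective|M3) = 0.089.
Prior × likelihood for each source: 0.33·0.165=0.05445, 0.39·0.253=0.09867, 0.28·0.089=0.02492. Summing gives P(defective) = 0.17804.
P(Machine 3 | defective) = 0.02492 / 0.17804 = 0.1400.

Posterior probability ≈ 0.1400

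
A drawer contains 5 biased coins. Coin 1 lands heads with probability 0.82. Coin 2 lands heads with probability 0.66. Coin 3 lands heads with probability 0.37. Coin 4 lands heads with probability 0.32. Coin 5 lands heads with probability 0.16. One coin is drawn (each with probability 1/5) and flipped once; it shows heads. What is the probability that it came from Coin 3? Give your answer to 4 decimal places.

P(heads|C1) = 0.82; P(heads|C2) = 0.66; P(heads|C3) = 0.37; P(heads|C4) = 0.32; P(heads|C5) = 0.16.
Prior × likelihood for each source: 0.2·0.82=0.1640, 0.2·0.66=0.1320, 0.2·0.37=0.07400, 0.2·0.32=0.06400, 0.2·0.16=0.03200. Summing gives P(heads) = 0.46600.
P(Coin 3 | heads) = 0.07400 / 0.46600 = 0.1588.

Posterior probability ≈ 0.1588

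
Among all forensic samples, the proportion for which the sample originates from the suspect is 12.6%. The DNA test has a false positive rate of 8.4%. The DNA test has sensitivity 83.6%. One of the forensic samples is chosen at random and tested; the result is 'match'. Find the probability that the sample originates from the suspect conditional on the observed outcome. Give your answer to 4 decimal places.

P(H | E) ≈ 0.5893

Write H for 'the sample originates from the suspect'. Prior odds H:¬H = 0.126/0.874 = 0.14416. For the 'match' outcome, the likelihood ratio is 0.836/0.084 = 9.9524.
Posterior odds = 0.14416 × 9.9524 = 1.4348, so P(H|E) = 1.4348/(1+1.4348) = 0.5893.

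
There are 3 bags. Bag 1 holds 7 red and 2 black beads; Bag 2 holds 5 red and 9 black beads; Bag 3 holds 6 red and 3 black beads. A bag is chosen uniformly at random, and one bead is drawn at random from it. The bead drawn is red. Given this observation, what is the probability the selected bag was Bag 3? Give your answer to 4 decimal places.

Posterior probability ≈ 0.3700

P(red|Bag 1) = 0.7778; P(red|Bag 2) = 0.3571; P(red|Bag 3) = 0.6667.
Prior × likelihood for each source: 0.333333·0.7778=0.2593, 0.333333·0.3571=0.1190, 0.333333·0.6667=0.2222. Summing gives P(red) = 0.60053.
P(Bag 3 | red) = 0.2222 / 0.60053 = 0.3700.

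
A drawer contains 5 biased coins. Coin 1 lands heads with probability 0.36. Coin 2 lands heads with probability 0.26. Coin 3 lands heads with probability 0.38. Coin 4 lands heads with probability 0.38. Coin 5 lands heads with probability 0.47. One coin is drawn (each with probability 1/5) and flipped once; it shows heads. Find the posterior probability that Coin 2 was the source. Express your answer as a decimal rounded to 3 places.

Posterior probability ≈ 0.141

P(heads|C1) = 0.36; P(heads|C2) = 0.26; P(heads|C3) = 0.38; P(heads|C4) = 0.38; P(heads|C5) = 0.47.
Prior × likelihood for each source: 0.2·0.36=0.07200, 0.2·0.26=0.05200, 0.2·0.38=0.07600, 0.2·0.38=0.07600, 0.2·0.47=0.09400. Summing gives P(heads) = 0.37000.
P(Coin 2 | heads) = 0.05200 / 0.37000 = 0.141.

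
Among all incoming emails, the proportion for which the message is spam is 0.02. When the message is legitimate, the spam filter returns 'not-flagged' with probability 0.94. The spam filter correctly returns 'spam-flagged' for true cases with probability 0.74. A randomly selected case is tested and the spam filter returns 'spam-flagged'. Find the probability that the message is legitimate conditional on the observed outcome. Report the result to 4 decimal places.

P(¬H | E) ≈ 0.7989

Write H for 'the message is spam'. Prior odds H:¬H = 0.02/0.98 = 0.020408. For the 'spam-flagged' outcome, the likelihood ratio is 0.74/0.06 = 12.333.
Posterior odds = 0.020408 × 12.333 = 0.25170, so P(H|E) = 0.25170/(1+0.25170) = 0.2011. Then P(¬H|E) = 1 − 0.2011 = 0.7989.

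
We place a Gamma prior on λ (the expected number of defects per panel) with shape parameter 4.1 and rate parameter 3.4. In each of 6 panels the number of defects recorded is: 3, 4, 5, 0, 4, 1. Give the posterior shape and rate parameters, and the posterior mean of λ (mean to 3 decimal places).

Posterior: Gamma(shape=21.1, rate=9.4); mean ≈ 2.245

The Poisson likelihood adds the total count to the shape and the number of exposure periods to the rate. Here ∑xᵢ = 17 and n = 6, so shape 4.1→21.1 and rate 3.4→9.4.
Posterior mean = shape/rate = 21.1/9.4 = 2.245.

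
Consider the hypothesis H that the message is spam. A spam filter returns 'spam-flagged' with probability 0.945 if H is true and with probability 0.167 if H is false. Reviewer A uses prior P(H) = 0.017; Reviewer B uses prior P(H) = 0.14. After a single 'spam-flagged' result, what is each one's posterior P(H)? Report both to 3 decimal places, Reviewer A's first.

Reviewer A: 0.089; Reviewer B: 0.479

The likelihood ratio for a 'spam-flagged' result is 0.945/0.167 = 5.6587.
Reviewer A: prior odds 0.017/0.983 = 0.017294; posterior odds 0.097861; posterior probability 0.089.
Reviewer B: prior odds 0.14/0.86 = 0.16279; posterior odds 0.92118; posterior probability 0.479.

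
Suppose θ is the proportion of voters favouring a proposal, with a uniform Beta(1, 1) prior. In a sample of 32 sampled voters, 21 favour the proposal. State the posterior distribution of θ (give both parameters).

Posterior: Beta(22, 12)

The binomial likelihood is conjugate to the Beta prior: with 21 successes and 11 failures, the posterior is Beta(1+21, 1+11) = Beta(22, 12).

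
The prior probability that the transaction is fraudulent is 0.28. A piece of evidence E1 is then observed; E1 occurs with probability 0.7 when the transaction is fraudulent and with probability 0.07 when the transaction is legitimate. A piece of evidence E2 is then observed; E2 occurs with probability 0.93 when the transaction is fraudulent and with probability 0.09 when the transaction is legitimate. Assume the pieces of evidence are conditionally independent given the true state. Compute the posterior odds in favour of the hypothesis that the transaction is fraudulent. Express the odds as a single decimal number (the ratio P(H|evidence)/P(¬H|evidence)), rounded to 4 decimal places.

Posterior odds ≈ 40.1852

Prior odds = 0.28/(1−0.28) = 0.38889. In log-odds, ln(0.38889) = -0.94446.
Add log likelihood ratios: ln(10.0000) + ln(10.333) = 4.6380.
Posterior log-odds = 3.6935, so posterior odds = exp(3.6935) = 40.185.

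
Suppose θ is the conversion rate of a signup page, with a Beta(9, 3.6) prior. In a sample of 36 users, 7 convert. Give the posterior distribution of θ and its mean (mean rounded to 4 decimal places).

The binomial likelihood is conjugate to the Beta prior: with 7 successes and 29 failures, the posterior is Beta(9+7, 3.6+29) = Beta(16, 32.6).
E[θ | data] = 16/(16+32.6) = 0.3292.

Posterior: Beta(16, 32.6); mean ≈ 0.3292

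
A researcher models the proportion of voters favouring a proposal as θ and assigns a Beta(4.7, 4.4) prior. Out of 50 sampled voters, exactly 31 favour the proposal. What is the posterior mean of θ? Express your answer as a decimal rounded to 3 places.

Posterior mean ≈ 0.604

The binomial likelihood is conjugate to the Beta prior: with 31 successes and 19 failures, the posterior is Beta(4.7+31, 4.4+19) = Beta(35.7, 23.4).
E[θ | data] = 35.7/(35.7+23.4) = 0.604.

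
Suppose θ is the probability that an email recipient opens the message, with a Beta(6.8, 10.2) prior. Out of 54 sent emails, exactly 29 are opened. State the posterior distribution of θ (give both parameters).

Posterior: Beta(35.8, 35.2)

The binomial likelihood is conjugate to the Beta prior: with 29 successes and 25 failures, the posterior is Beta(6.8+29, 10.2+25) = Beta(35.8, 35.2).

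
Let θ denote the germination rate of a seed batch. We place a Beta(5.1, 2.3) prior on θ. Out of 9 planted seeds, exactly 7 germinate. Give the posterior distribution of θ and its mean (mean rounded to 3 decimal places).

The binomial likelihood is conjugate to the Beta prior: with 7 successes and 2 failures, the posterior is Beta(5.1+7, 2.3+2) = Beta(12.1, 4.3).
Posterior mean = α/(α+β) = 12.1/16.4 = 0.738.

Posterior: Beta(12.1, 4.3); mean ≈ 0.738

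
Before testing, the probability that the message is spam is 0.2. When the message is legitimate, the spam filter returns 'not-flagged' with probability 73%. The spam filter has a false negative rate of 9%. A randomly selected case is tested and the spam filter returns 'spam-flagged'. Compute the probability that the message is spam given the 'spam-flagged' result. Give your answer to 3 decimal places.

Write H for 'the message is spam'. Prior odds H:¬H = 0.2/0.8 = 0.25000. For the 'spam-flagged' outcome, the likelihood ratio is 0.91/0.27 = 3.3704.
Posterior odds = 0.25000 × 3.3704 = 0.84259, so P(H|E) = 0.84259/(1+0.84259) = 0.457.

P(H | E) ≈ 0.457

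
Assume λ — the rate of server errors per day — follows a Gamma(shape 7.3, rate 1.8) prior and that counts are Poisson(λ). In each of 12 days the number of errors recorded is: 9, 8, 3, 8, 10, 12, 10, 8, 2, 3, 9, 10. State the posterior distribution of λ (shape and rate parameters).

The Poisson likelihood adds the total count to the shape and the number of exposure periods to the rate. Here ∑xᵢ = 92 and n = 12, so shape 7.3→99.3 and rate 1.8→13.8.

Posterior: Gamma(shape=99.3, rate=13.8)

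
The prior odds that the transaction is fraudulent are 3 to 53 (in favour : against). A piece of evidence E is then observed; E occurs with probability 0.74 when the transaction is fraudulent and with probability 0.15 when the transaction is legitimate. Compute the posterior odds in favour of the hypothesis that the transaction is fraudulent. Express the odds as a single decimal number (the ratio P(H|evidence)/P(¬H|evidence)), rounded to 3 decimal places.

Posterior odds ≈ 0.279

Prior odds = 3/53 = 0.056604.
Likelihood ratio for E = 0.74/0.15 = 4.9333.
Posterior odds = prior odds × LR = 0.27925.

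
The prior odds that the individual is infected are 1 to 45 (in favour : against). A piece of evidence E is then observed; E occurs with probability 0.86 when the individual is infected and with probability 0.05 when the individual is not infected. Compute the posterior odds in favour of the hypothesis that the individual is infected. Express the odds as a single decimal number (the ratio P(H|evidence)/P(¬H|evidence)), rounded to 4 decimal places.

Prior odds = 1/45 = 0.022222. In log-odds, ln(0.022222) = -3.8067.
Add log likelihood ratio: ln(17.200) = 2.8449.
Posterior log-odds = -0.96175, so posterior odds = exp(-0.96175) = 0.38222.

Posterior odds ≈ 0.3822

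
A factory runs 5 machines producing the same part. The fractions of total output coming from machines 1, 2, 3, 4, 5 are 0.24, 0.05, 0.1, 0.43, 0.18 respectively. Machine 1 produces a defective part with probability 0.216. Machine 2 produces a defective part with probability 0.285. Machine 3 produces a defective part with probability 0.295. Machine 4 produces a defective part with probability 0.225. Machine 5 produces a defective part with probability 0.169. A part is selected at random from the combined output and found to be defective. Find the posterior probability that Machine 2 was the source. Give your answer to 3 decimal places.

Posterior probability ≈ 0.064

Tabulate prior·likelihood by source: [1] prior 0.24, lik 0.216, product 0.05184; [2] prior 0.05, lik 0.285, product 0.01425; [3] prior 0.1, lik 0.295, product 0.02950; [4] prior 0.43, lik 0.225, product 0.09675; [5] prior 0.18, lik 0.169, product 0.03042.
Normalizing constant = 0.22276; the posterior for Machine 2 is its product over the sum, 0.01425/0.22276 = 0.064.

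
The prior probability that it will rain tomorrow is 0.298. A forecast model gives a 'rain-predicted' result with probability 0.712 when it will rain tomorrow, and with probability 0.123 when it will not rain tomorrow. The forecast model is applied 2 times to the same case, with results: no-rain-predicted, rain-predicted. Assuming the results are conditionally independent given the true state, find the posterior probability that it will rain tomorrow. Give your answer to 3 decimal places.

Posterior P(H) ≈ 0.447

With H the event that it will rain tomorrow, the joint likelihood of the observed sequence is P(data|H) = 0.288·0.712 = 0.20506 and P(data|¬H) = 0.877·0.123 = 0.10787.
Bayes: P(H|data) = 0.298·0.20506 / (0.298·0.20506 + 0.702·0.10787) = 0.061107/0.13683 = 0.4466.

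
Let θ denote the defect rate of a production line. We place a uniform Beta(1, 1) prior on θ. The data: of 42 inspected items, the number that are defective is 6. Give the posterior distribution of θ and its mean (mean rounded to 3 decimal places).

Posterior: Beta(7, 37); mean ≈ 0.159

Observing 6 successes and 36 failures updates Beta(1, 1) by adding the success and failure counts to the two shape parameters: α = 1+6 = 7, β = 1+36 = 37.
E[θ | data] = 7/(7+37) = 0.159.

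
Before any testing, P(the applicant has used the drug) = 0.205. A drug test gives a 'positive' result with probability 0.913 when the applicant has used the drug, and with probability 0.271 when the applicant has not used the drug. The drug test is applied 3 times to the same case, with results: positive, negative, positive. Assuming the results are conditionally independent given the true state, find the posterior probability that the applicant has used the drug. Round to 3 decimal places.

With H the event that the applicant has used the drug, the joint likelihood of the observed sequence is P(data|H) = 0.913·0.087·0.913 = 0.072521 and P(data|¬H) = 0.271·0.729·0.271 = 0.053538.
Bayes: P(H|data) = 0.205·0.072521 / (0.205·0.072521 + 0.795·0.053538) = 0.014867/0.057430 = 0.2589.

Posterior P(H) ≈ 0.259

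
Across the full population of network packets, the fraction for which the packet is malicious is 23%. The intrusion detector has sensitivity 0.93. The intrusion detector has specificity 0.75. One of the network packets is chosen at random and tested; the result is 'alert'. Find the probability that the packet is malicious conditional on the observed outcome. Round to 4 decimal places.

P(H | E) ≈ 0.5263

Let H be the event that the packet is malicious. P(H) = 0.23, so P(¬H) = 0.77. With E the 'alert' result, P(E|H) = 0.93 and P(E|¬H) = 0.25.
P(E) = 0.93·0.23 + 0.25·0.77 = 0.21390 + 0.19250 = 0.40640.
By Bayes' theorem, P(H|E) = 0.21390 / 0.40640 = 0.5263.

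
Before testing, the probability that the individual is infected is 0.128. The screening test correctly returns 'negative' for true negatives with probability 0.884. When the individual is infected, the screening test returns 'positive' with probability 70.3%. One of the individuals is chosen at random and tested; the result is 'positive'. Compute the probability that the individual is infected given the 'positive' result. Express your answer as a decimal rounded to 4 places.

P(H | E) ≈ 0.4708

Write H for 'the individual is infected'. Prior odds H:¬H = 0.128/0.872 = 0.14679. For the 'positive' outcome, the likelihood ratio is 0.703/0.116 = 6.0603.
Posterior odds = 0.14679 × 6.0603 = 0.88959, so P(H|E) = 0.88959/(1+0.88959) = 0.4708.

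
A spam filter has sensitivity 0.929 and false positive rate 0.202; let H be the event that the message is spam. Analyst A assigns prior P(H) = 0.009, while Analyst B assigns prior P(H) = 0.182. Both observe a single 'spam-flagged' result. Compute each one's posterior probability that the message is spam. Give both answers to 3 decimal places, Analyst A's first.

P('+'|H) = 0.929, P('+'|¬H) = 0.202.
Analyst A: numerator 0.929·0.009 = 0.0083610; evidence = 0.0083610+0.202·0.991 = 0.20854; posterior = 0.040.
Analyst B: numerator 0.929·0.182 = 0.16908; evidence = 0.16908+0.202·0.818 = 0.33431; posterior = 0.506.

Analyst A: 0.040; Analyst B: 0.506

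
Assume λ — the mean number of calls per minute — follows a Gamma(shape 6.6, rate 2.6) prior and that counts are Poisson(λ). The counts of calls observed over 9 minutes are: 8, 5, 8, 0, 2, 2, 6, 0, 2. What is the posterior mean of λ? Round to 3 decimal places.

The Poisson likelihood adds the total count to the shape and the number of exposure periods to the rate. Here ∑xᵢ = 33 and n = 9, so shape 6.6→39.6 and rate 2.6→11.6.
E[λ | data] = 39.6/11.6 = 3.414.

Posterior mean ≈ 3.414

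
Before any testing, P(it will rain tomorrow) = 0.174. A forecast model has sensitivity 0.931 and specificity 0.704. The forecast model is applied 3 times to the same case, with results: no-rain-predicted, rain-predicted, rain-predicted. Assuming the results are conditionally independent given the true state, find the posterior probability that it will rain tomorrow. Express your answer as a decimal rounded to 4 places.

Let H be the event that it will rain tomorrow; start with P(H) = 0.174. P('rain-predicted'|H) = 0.931, P('rain-predicted'|¬H) = 0.296.
Update on result 1 ('no-rain-predicted'): P(H) ← 0.069·0.1740 / (0.069·0.1740 + 0.704·0.8260) = 0.012006/0.59351 = 0.0202.
Update on result 2 ('rain-predicted'): P(H) ← 0.931·0.0202 / (0.931·0.0202 + 0.296·0.9798) = 0.018833/0.30885 = 0.0610.
Update on result 3 ('rain-predicted'): P(H) ← 0.931·0.0610 / (0.931·0.0610 + 0.296·0.9390) = 0.056771/0.33472 = 0.1696.

Posterior P(H) ≈ 0.1696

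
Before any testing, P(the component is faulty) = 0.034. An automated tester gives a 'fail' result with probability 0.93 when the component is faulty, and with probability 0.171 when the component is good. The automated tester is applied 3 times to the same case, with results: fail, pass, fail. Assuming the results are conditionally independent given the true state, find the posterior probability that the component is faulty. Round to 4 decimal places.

With H the event that the component is faulty, the joint likelihood of the observed sequence is P(data|H) = 0.93·0.07·0.93 = 0.060543 and P(data|¬H) = 0.171·0.829·0.171 = 0.024241.
Bayes: P(H|data) = 0.034·0.060543 / (0.034·0.060543 + 0.966·0.024241) = 0.0020585/0.025475 = 0.0808.

Posterior P(H) ≈ 0.0808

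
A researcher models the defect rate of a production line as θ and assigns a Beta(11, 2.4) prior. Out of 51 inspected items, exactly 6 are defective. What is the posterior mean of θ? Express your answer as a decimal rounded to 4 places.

Observing 6 successes and 45 failures updates Beta(11, 2.4) by adding the success and failure counts to the two shape parameters: α = 11+6 = 17, β = 2.4+45 = 47.4.
Posterior mean = α/(α+β) = 17/64.4 = 0.2640.

Posterior mean ≈ 0.2640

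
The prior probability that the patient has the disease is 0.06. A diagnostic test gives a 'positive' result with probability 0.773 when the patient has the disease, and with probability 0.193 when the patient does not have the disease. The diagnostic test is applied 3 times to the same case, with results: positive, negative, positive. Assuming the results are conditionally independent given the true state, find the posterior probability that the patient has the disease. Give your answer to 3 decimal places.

Let H be the event that the patient has the disease; start with P(H) = 0.06. P('positive'|H) = 0.773, P('positive'|¬H) = 0.193.
Update on result 1 ('positive'): P(H) ← 0.773·0.0600 / (0.773·0.0600 + 0.193·0.9400) = 0.046380/0.22780 = 0.2036.
Update on result 2 ('negative'): P(H) ← 0.227·0.2036 / (0.227·0.2036 + 0.807·0.7964) = 0.046217/0.68891 = 0.0671.
Update on result 3 ('positive'): P(H) ← 0.773·0.0671 / (0.773·0.0671 + 0.193·0.9329) = 0.051858/0.23191 = 0.2236.

Posterior P(H) ≈ 0.224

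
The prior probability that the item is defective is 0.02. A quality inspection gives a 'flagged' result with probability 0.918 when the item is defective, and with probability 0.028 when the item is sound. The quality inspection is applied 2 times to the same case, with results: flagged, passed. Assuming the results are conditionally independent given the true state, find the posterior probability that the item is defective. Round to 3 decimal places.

Posterior P(H) ≈ 0.053

Let H be the event that the item is defective; start with P(H) = 0.02. P('flagged'|H) = 0.918, P('flagged'|¬H) = 0.028.
Update on result 1 ('flagged'): P(H) ← 0.918·0.0200 / (0.918·0.0200 + 0.028·0.9800) = 0.018360/0.045800 = 0.4009.
Update on result 2 ('passed'): P(H) ← 0.082·0.4009 / (0.082·0.4009 + 0.972·0.5991) = 0.032872/0.61522 = 0.0534.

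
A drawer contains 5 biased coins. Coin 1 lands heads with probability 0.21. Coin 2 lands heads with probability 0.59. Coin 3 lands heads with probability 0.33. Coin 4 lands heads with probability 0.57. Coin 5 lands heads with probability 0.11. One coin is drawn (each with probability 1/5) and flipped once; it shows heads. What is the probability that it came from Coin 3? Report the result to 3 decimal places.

Posterior probability ≈ 0.182

Tabulate prior·likelihood by source: [1] prior 0.2, lik 0.21, product 0.04200; [2] prior 0.2, lik 0.59, product 0.1180; [3] prior 0.2, lik 0.33, product 0.06600; [4] prior 0.2, lik 0.57, product 0.1140; [5] prior 0.2, lik 0.11, product 0.02200.
Normalizing constant = 0.36200; the posterior for Coin 3 is its product over the sum, 0.06600/0.36200 = 0.182.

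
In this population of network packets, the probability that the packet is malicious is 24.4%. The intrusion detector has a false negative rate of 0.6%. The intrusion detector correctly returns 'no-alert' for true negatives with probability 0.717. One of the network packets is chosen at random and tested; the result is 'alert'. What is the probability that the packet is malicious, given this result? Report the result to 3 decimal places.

Let H be the event that the packet is malicious. P(H) = 0.244, so P(¬H) = 0.756. With E the 'alert' result, P(E|H) = 0.994 and P(E|¬H) = 0.283.
P(E) = 0.994·0.244 + 0.283·0.756 = 0.24254 + 0.21395 = 0.45648.
By Bayes' theorem, P(H|E) = 0.24254 / 0.45648 = 0.531.

P(H | E) ≈ 0.531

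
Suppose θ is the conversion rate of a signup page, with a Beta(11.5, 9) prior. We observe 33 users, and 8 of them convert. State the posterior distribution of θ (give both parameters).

Posterior: Beta(19.5, 34)

The binomial likelihood is conjugate to the Beta prior: with 8 successes and 25 failures, the posterior is Beta(11.5+8, 9+25) = Beta(19.5, 34).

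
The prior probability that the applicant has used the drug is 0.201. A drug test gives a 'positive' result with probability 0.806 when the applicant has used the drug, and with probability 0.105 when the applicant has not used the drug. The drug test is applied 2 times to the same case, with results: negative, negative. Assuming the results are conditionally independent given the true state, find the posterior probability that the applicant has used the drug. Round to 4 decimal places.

Posterior P(H) ≈ 0.0117

With H the event that the applicant has used the drug, the joint likelihood of the observed sequence is P(data|H) = 0.194·0.194 = 0.037636 and P(data|¬H) = 0.895·0.895 = 0.80102.
Bayes: P(H|data) = 0.201·0.037636 / (0.201·0.037636 + 0.799·0.80102) = 0.0075648/0.64758 = 0.0117.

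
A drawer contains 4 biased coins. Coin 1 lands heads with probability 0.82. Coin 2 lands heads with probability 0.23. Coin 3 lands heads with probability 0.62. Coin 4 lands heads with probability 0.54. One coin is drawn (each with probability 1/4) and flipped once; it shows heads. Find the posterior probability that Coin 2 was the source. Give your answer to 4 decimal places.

Posterior probability ≈ 0.1041

P(heads|C1) = 0.82; P(heads|C2) = 0.23; P(heads|C3) = 0.62; P(heads|C4) = 0.54.
Prior × likelihood for each source: 0.25·0.82=0.2050, 0.25·0.23=0.05750, 0.25·0.62=0.1550, 0.25·0.54=0.1350. Summing gives P(heads) = 0.55250.
P(Coin 2 | heads) = 0.05750 / 0.55250 = 0.1041.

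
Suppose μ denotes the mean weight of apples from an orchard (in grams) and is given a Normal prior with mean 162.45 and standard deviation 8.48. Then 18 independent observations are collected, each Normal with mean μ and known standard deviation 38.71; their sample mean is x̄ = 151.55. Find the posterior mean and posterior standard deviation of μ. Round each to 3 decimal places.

Prior precision 1/τ₀² = 1/8.48² = 0.0139062; data precision n/σ² = 18/38.71² = 0.0120123.
Posterior precision = 0.0139062 + 0.0120123 = 0.0259185, giving posterior SD = 1/√0.0259185 = 6.211.
Posterior mean = (0.0139062·162.45 + 0.0120123·151.55) / 0.0259185 = 157.398.

Posterior mean ≈ 157.398; posterior SD ≈ 6.211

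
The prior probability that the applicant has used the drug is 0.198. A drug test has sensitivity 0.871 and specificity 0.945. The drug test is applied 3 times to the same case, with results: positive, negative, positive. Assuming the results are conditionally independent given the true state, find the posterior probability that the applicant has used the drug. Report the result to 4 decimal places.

Posterior P(H) ≈ 0.8942

Let H be the event that the applicant has used the drug; start with P(H) = 0.198. P('positive'|H) = 0.871, P('positive'|¬H) = 0.055.
Update on result 1 ('positive'): P(H) ← 0.871·0.1980 / (0.871·0.1980 + 0.055·0.8020) = 0.17246/0.21657 = 0.7963.
Update on result 2 ('negative'): P(H) ← 0.129·0.7963 / (0.129·0.7963 + 0.945·0.2037) = 0.10273/0.29520 = 0.3480.
Update on result 3 ('positive'): P(H) ← 0.871·0.3480 / (0.871·0.3480 + 0.055·0.6520) = 0.30310/0.33896 = 0.8942.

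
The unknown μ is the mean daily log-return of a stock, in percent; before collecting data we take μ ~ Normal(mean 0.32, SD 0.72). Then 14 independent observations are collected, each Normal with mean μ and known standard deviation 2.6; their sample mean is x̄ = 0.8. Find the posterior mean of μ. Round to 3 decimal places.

Posterior mean ≈ 0.569

Prior precision 1/τ₀² = 1/0.72² = 1.92901; data precision n/σ² = 14/2.6² = 2.07101.
Posterior precision = 1.92901 + 2.07101 = 4.00002.
Posterior mean = (1.92901·0.32 + 2.07101·0.8) / 4.00002 = 0.569.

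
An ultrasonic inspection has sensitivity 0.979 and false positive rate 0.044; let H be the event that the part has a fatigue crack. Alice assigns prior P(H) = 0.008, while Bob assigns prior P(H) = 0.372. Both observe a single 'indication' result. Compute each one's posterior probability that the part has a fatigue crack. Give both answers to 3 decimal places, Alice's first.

The likelihood ratio for an 'indication' result is 0.979/0.044 = 22.250.
Alice: prior odds 0.008/0.992 = 0.0080645; posterior odds 0.17944; posterior probability 0.152.
Bob: prior odds 0.372/0.628 = 0.59236; posterior odds 13.180; posterior probability 0.929.

Alice: 0.152; Bob: 0.929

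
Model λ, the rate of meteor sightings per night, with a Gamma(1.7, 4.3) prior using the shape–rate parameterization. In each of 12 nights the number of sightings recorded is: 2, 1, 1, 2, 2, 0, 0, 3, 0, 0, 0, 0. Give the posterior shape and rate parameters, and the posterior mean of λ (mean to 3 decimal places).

Posterior: Gamma(shape=12.7, rate=16.3); mean ≈ 0.779

Total count ∑xᵢ = 11 over n = 12 nights.
Gamma is conjugate to the Poisson likelihood: posterior is Gamma(shape = 1.7+11 = 12.7, rate = 4.3+12 = 16.3).
E[λ | data] = 12.7/16.3 = 0.779.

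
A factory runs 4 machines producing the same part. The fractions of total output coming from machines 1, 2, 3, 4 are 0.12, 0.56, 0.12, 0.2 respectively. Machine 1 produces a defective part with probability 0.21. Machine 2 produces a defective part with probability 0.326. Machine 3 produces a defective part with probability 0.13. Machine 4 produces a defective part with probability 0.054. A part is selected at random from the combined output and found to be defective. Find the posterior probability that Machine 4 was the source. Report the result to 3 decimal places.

Posterior probability ≈ 0.046

P(defective|M1) = 0.21; P(defective|M2) = 0.326; P(defective|M3) = 0.13; P(defective|M4) = 0.054.
Prior × likelihood for each source: 0.12·0.21=0.02520, 0.56·0.326=0.1826, 0.12·0.13=0.01560, 0.2·0.054=0.01080. Summing gives P(defective) = 0.23416.
P(Machine 4 | defective) = 0.01080 / 0.23416 = 0.046.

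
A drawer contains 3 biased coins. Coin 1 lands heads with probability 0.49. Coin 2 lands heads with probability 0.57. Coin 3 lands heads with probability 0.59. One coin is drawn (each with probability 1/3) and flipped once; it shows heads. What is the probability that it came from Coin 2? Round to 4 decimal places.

P(heads|C1) = 0.49; P(heads|C2) = 0.57; P(heads|C3) = 0.59.
Prior × likelihood for each source: 0.333333·0.49=0.1633, 0.333333·0.57=0.1900, 0.333333·0.59=0.1967. Summing gives P(heads) = 0.55000.
P(Coin 2 | heads) = 0.1900 / 0.55000 = 0.3455.

Posterior probability ≈ 0.3455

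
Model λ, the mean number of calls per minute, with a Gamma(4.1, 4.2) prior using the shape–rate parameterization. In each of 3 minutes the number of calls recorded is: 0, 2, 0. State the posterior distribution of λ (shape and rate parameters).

Total count ∑xᵢ = 2 over n = 3 minutes.
Gamma is conjugate to the Poisson likelihood: posterior is Gamma(shape = 4.1+2 = 6.1, rate = 4.2+3 = 7.2).

Posterior: Gamma(shape=6.1, rate=7.2)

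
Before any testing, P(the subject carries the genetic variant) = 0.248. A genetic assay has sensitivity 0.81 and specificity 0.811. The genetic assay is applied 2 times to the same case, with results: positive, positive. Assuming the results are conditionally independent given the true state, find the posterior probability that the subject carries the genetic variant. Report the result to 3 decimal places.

With H the event that the subject carries the genetic variant, the joint likelihood of the observed sequence is P(data|H) = 0.81·0.81 = 0.65610 and P(data|¬H) = 0.189·0.189 = 0.035721.
Bayes: P(H|data) = 0.248·0.65610 / (0.248·0.65610 + 0.752·0.035721) = 0.16271/0.18957 = 0.8583.

Posterior P(H) ≈ 0.858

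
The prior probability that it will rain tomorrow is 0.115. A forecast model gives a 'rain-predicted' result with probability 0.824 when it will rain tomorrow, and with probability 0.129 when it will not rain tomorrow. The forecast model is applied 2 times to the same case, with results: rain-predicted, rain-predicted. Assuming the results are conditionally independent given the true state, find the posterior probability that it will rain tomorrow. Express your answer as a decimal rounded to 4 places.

Let H be the event that it will rain tomorrow; start with P(H) = 0.115. P('rain-predicted'|H) = 0.824, P('rain-predicted'|¬H) = 0.129.
Update on result 1 ('rain-predicted'): P(H) ← 0.824·0.1150 / (0.824·0.1150 + 0.129·0.8850) = 0.094760/0.20892 = 0.4536.
Update on result 2 ('rain-predicted'): P(H) ← 0.824·0.4536 / (0.824·0.4536 + 0.129·0.5464) = 0.37373/0.44422 = 0.8413.

Posterior P(H) ≈ 0.8413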